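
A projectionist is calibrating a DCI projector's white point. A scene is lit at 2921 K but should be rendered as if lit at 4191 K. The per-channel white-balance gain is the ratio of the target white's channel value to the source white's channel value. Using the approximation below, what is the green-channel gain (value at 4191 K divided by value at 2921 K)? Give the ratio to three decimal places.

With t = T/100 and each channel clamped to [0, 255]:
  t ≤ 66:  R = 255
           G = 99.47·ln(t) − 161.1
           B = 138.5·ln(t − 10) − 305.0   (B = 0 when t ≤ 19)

1.206

At 2921 K (t = 29.21):
  G = 99.47·ln 29.21 − 161.1 = 99.47·3.3745 − 161.1 = 174.563.
At 4191 K (t = 41.91):
  G = 99.47·ln 41.91 − 161.1 = 99.47·3.7355 − 161.1 = 210.473.
Gain = 210.473 / 174.563 = 1.2057 → 1.206.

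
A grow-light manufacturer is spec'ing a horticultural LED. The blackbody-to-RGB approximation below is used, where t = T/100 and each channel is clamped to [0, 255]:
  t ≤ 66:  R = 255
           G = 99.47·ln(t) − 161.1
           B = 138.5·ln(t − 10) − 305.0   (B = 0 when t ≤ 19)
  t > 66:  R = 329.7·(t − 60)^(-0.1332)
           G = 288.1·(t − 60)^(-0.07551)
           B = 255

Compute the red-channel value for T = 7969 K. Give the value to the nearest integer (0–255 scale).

222

t = 7969/100 = 79.69; the t > 66 branch applies.
R = 329.7·(79.69 − 60)^(-0.1332) = 329.7·19.69^(-0.1332) = 329.7·0.67237 = 221.679.
Rounded: 222.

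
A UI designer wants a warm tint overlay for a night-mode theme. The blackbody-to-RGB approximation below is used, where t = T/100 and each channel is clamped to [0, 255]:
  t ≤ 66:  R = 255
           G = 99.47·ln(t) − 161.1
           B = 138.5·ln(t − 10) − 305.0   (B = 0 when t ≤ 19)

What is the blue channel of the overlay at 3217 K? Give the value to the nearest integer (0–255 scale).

124

t = 3217/100 = 32.17; the t ≤ 66 branch applies.
B = 138.5·ln(32.17 − 10) − 305.0 = 138.5·ln 22.17 − 305.0 = 138.5·3.0987 − 305.0 = 124.175.
Rounded: 124.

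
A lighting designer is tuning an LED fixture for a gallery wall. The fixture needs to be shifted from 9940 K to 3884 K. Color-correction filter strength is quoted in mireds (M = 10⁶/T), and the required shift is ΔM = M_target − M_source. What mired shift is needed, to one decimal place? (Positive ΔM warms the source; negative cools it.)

+156.9 mireds

M_source = 10⁶/9940 = 100.604; M_target = 10⁶/3884 = 257.467.
ΔM = 257.467 − 100.604 = 156.863 → +156.9 mireds, a warming shift.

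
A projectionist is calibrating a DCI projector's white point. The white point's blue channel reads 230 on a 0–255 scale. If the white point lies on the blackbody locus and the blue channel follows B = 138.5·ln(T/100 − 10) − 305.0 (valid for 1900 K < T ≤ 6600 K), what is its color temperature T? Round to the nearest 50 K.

5750 K

ln(t − 10) = (230 + 305.0) / 138.5 = 3.8628.
t − 10 = e^3.8628 = 47.599, so t = 57.599.
T = 100·t = 5760 K → 5750 K to the nearest 50 K.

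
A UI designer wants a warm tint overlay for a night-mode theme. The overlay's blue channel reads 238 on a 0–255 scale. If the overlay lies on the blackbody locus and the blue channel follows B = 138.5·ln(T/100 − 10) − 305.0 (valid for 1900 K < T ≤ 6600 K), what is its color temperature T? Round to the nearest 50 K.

ln(t − 10) = (238 + 305.0) / 138.5 = 3.9206.
t − 10 = e^3.9206 = 50.430, so t = 60.430.
T = 100·t = 6043 K → 6050 K to the nearest 50 K.

6050 K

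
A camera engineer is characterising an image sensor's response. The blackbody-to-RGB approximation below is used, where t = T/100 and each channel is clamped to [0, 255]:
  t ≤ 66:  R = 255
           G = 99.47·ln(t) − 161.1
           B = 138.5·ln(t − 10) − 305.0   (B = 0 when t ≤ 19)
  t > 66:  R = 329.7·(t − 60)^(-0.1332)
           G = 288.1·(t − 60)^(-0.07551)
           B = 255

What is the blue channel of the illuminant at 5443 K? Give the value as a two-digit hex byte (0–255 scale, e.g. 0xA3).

0xDC

t = 5443/100 = 54.43; the t ≤ 66 branch applies.
B = 138.5·ln(54.43 − 10) − 305.0 = 138.5·ln 44.43 − 305.0 = 138.5·3.7939 − 305.0 = 220.457.
Rounded: 220; in hex, 0xDC.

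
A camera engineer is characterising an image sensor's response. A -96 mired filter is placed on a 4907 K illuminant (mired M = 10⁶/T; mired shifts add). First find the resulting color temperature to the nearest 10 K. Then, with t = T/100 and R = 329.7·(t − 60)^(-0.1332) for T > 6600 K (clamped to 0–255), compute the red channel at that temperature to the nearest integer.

207

M_in = 10⁶/4907 = 203.79; M_out = 203.79 + (-96) = 107.79.
T_out = 10⁶/107.79 = 9277.3 K → 9280 K; t = 92.8.
R = 329.7·(92.8 − 60)^(-0.1332) = 329.7·32.8^(-0.1332) = 329.7·0.62818 = 207.112.
Rounded: 207.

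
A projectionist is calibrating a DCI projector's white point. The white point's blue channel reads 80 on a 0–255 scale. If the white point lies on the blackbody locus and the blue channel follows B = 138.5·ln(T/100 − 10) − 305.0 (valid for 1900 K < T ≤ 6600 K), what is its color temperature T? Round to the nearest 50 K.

2600 K

ln(t − 10) = (80 + 305.0) / 138.5 = 2.7798.
t − 10 = e^2.7798 = 16.116, so t = 26.116.
T = 100·t = 2612 K → 2600 K to the nearest 50 K.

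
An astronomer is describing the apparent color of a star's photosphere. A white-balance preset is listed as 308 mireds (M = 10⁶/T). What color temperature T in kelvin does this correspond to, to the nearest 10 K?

T = 10⁶ / 308 = 3246.75 K → 3250 K.

3250 K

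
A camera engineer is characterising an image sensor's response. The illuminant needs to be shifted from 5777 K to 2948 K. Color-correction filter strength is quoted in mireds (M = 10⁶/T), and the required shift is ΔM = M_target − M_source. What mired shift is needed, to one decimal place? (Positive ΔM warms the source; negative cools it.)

+166.1 mireds

M_source = 10⁶/5777 = 173.100; M_target = 10⁶/2948 = 339.213.
ΔM = 339.213 − 173.100 = 166.113 → +166.1 mireds, a warming shift.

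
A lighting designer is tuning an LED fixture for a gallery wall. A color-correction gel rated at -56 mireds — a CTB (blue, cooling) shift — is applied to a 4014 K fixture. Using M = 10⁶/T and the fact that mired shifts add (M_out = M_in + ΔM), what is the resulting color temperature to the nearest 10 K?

M_in = 10⁶/4014 = 249.13 mireds.
M_out = 249.13 + (-56) = 193.13 mireds.
T_out = 10⁶/193.13 = 5177.9 K → 5180 K.

5180 K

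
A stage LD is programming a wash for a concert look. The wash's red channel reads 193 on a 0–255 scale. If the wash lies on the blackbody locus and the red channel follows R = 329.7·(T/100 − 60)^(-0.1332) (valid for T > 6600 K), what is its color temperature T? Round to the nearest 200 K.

11600 K

(t − 60)^(-0.1332) = 193/329.7 = 0.58538.
t − 60 = 0.58538^(1/-0.1332) = 0.58538^(-7.508) = 55.713, so t = 115.713.
T = 100·t = 11571 K → 11600 K to the nearest 200 K.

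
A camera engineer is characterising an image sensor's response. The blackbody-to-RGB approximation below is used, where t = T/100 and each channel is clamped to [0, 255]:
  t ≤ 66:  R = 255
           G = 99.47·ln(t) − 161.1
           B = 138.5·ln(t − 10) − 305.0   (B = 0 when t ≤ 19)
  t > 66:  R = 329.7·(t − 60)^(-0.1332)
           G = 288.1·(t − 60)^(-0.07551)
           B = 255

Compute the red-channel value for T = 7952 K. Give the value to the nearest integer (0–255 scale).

t = 7952/100 = 79.52; the t > 66 branch applies.
R = 329.7·(79.52 − 60)^(-0.1332) = 329.7·19.52^(-0.1332) = 329.7·0.67314 = 221.936.
Rounded: 222.

222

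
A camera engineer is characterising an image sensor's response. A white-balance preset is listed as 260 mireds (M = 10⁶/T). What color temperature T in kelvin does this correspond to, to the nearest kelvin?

3846 K

T = 10⁶ / 260 = 3846.15 K → 3846 K.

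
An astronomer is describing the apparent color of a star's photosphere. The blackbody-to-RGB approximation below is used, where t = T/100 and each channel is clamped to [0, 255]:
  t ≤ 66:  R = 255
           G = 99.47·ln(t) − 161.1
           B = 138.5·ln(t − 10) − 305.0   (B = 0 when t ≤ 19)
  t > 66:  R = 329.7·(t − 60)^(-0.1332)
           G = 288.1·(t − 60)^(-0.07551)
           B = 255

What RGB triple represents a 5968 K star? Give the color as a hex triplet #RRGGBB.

t = 5968/100 = 59.68; the t ≤ 66 branch applies.
R = 255 by definition for t ≤ 66.
G = 99.47·ln 59.68 − 161.1 = 99.47·4.0890 − 161.1 = 245.633.
B = 138.5·ln(59.68 − 10) − 305.0 = 138.5·ln 49.68 − 305.0 = 138.5·3.9056 − 305.0 = 235.926.
Rounded: (255, 246, 236).
In hex: #FFF6EC.

#FFF6EC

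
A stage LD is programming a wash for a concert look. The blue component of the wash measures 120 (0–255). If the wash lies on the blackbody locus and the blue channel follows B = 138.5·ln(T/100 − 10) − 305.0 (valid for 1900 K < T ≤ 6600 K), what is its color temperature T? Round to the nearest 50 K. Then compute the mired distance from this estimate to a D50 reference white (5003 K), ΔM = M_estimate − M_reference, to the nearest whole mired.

+118 mireds

ln(t − 10) = (120 + 305.0) / 138.5 = 3.0686.
t − 10 = e^3.0686 = 21.512, so t = 31.512.
T = 100·t = 3151 K → 3150 K to the nearest 50 K.
M_estimate = 10⁶/3150 = 317.46; M_reference = 10⁶/5003 = 199.88.
ΔM = 317.46 − 199.88 = 117.58 → +118 mireds.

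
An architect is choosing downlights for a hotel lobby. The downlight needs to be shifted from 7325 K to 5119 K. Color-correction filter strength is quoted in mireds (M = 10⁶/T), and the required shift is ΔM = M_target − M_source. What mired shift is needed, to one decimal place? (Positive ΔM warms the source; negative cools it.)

M_source = 10⁶/7325 = 136.519; M_target = 10⁶/5119 = 195.351.
ΔM = 195.351 − 136.519 = 58.832 → +58.8 mireds, a warming shift.

+58.8 mireds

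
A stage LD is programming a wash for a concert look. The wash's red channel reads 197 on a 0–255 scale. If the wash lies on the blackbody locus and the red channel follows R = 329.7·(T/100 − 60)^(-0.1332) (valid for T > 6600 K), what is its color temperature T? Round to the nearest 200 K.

(t − 60)^(-0.1332) = 197/329.7 = 0.59751.
t − 60 = 0.59751^(1/-0.1332) = 0.59751^(-7.508) = 47.761, so t = 107.761.
T = 100·t = 10776 K → 10800 K to the nearest 200 K.

10800 K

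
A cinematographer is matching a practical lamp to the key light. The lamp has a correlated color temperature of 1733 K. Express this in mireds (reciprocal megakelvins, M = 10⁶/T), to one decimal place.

577.0 mireds

M = 10⁶ / 1733 = 577.034 → 577.0 mireds.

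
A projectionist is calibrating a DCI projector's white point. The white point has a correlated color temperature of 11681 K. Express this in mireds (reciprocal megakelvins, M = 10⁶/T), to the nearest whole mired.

M = 10⁶ / 11681 = 85.609 → 86 mireds.

86 mireds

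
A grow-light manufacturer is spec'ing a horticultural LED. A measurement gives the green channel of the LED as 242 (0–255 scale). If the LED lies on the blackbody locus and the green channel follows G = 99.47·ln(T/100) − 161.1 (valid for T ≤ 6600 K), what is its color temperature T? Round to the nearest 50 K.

5750 K

ln t = (242 + 161.1) / 99.47 = 4.0525.
t = e^4.0525 = 57.540.
T = 100·t = 5754 K → 5750 K to the nearest 50 K.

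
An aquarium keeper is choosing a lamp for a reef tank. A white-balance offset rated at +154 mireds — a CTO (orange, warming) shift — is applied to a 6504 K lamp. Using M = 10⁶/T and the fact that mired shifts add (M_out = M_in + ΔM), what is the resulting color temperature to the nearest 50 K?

3250 K

M_in = 10⁶/6504 = 153.75 mireds.
M_out = 153.75 + (+154) = 307.75 mireds.
T_out = 10⁶/307.75 = 3249.4 K → 3250 K.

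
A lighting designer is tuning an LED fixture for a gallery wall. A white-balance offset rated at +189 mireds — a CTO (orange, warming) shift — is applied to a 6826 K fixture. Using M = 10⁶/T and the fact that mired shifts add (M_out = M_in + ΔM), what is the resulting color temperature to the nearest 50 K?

M_in = 10⁶/6826 = 146.50 mireds.
M_out = 146.50 + (+189) = 335.50 mireds.
T_out = 10⁶/335.50 = 2980.6 K → 3000 K.

3000 K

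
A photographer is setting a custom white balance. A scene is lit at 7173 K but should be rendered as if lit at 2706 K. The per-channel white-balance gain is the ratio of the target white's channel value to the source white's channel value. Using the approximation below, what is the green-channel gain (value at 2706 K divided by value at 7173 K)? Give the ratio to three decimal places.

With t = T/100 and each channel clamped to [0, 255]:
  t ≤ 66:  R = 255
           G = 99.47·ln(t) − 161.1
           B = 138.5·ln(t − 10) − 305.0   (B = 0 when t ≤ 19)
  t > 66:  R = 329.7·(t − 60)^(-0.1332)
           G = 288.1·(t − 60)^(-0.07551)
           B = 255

0.698

At 7173 K (t = 71.73):
  G = 288.1·(71.73 − 60)^(-0.07551) = 288.1·11.73^(-0.07551) = 288.1·0.83034 = 239.222.
At 2706 K (t = 27.06):
  G = 99.47·ln 27.06 − 161.1 = 99.47·3.2981 − 161.1 = 166.958.
Gain = 166.958 / 239.222 = 0.6979 → 0.698.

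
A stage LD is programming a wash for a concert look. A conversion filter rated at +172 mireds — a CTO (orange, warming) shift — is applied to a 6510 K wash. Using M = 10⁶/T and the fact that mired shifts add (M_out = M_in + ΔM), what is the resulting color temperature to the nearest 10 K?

3070 K

M_in = 10⁶/6510 = 153.61 mireds.
M_out = 153.61 + (+172) = 325.61 mireds.
T_out = 10⁶/325.61 = 3071.2 K → 3070 K.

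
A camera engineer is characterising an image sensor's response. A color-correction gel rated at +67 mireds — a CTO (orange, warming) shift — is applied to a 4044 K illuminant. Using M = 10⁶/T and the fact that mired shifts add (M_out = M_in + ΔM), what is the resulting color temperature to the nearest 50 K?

M_in = 10⁶/4044 = 247.28 mireds.
M_out = 247.28 + (+67) = 314.28 mireds.
T_out = 10⁶/314.28 = 3181.9 K → 3200 K.

3200 K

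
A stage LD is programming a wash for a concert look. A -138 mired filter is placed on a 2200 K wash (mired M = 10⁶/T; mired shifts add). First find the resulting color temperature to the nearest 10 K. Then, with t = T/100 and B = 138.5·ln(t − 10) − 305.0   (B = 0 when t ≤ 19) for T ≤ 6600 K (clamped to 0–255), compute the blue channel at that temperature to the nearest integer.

M_in = 10⁶/2200 = 454.55; M_out = 454.55 + (-138) = 316.55.
T_out = 10⁶/316.55 = 3159.1 K → 3160 K; t = 31.6.
B = 138.5·ln(31.6 − 10) − 305.0 = 138.5·ln 21.6 − 305.0 = 138.5·3.0727 − 305.0 = 120.568.
Rounded: 121.

121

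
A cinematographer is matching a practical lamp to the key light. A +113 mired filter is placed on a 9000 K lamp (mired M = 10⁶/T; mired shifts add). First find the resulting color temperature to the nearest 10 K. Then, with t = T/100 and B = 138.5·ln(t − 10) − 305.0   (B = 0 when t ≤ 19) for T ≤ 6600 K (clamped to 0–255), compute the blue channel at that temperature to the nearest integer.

186

M_in = 10⁶/9000 = 111.11; M_out = 111.11 + (+113) = 224.11.
T_out = 10⁶/224.11 = 4462.1 K → 4460 K; t = 44.6.
B = 138.5·ln(44.6 − 10) − 305.0 = 138.5·ln 34.6 − 305.0 = 138.5·3.5439 − 305.0 = 185.824.
Rounded: 186.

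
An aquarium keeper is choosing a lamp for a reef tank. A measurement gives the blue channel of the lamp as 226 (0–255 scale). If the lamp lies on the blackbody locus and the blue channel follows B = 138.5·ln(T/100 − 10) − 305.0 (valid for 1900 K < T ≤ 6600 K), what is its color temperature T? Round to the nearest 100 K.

5600 K

ln(t − 10) = (226 + 305.0) / 138.5 = 3.8339.
t − 10 = e^3.8339 = 46.244, so t = 56.244.
T = 100·t = 5624 K → 5600 K to the nearest 100 K.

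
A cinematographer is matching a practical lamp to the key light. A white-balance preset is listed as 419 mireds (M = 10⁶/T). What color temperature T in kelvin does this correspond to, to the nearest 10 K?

2390 K

T = 10⁶ / 419 = 2386.63 K → 2390 K.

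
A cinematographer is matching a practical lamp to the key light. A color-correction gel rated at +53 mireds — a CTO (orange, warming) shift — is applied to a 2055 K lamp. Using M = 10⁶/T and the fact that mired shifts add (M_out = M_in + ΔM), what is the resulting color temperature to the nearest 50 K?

M_in = 10⁶/2055 = 486.62 mireds.
M_out = 486.62 + (+53) = 539.62 mireds.
T_out = 10⁶/539.62 = 1853.2 K → 1850 K.

1850 K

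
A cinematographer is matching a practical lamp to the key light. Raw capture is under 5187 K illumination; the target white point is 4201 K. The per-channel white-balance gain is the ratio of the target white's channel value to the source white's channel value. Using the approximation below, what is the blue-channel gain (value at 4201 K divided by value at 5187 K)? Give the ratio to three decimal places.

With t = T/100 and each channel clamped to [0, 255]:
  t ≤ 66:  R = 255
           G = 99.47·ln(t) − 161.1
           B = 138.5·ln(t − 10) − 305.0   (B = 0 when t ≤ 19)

At 5187 K (t = 51.87):
  B = 138.5·ln(51.87 − 10) − 305.0 = 138.5·ln 41.87 − 305.0 = 138.5·3.7346 − 305.0 = 212.238.
At 4201 K (t = 42.01):
  B = 138.5·ln(42.01 − 10) − 305.0 = 138.5·ln 32.01 − 305.0 = 138.5·3.4660 − 305.0 = 175.048.
Gain = 175.048 / 212.238 = 0.8248 → 0.825.

0.825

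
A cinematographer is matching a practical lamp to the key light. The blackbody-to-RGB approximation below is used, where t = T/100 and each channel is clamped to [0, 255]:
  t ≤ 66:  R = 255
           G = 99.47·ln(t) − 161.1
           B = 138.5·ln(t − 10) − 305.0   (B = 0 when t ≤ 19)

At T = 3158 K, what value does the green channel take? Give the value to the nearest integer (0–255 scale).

182

t = 3158/100 = 31.58; the t ≤ 66 branch applies.
G = 99.47·ln 31.58 − 161.1 = 99.47·3.4525 − 161.1 = 182.323.
Rounded: 182.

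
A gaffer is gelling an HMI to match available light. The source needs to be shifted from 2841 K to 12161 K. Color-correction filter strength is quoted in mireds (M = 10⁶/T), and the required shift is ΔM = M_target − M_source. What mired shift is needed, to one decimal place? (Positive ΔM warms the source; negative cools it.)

M_source = 10⁶/2841 = 351.989; M_target = 10⁶/12161 = 82.230.
ΔM = 82.230 − 351.989 = -269.759 → -269.8 mireds, a cooling shift.

-269.8 mireds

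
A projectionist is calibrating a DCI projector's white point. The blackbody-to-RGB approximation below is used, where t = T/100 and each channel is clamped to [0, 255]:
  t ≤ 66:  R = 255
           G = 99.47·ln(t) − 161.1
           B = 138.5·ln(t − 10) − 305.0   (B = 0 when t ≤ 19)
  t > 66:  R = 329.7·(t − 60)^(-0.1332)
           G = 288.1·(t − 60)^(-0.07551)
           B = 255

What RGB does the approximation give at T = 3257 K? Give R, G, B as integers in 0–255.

t = 3257/100 = 32.57; the t ≤ 66 branch applies.
R = 255 by definition for t ≤ 66.
G = 99.47·ln 32.57 − 161.1 = 99.47·3.4834 − 161.1 = 185.393.
B = 138.5·ln(32.57 − 10) − 305.0 = 138.5·ln 22.57 − 305.0 = 138.5·3.1166 − 305.0 = 126.652.
Rounded: (255, 185, 127).

R=255, G=185, B=127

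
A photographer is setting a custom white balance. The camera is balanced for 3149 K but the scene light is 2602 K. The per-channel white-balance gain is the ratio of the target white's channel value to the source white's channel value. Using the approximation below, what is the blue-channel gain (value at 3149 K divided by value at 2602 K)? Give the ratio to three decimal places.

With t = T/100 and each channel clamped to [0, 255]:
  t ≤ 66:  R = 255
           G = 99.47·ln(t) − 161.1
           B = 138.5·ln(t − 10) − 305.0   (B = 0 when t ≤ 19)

At 2602 K (t = 26.02):
  B = 138.5·ln(26.02 − 10) − 305.0 = 138.5·ln 16.02 − 305.0 = 138.5·2.7738 − 305.0 = 79.177.
At 3149 K (t = 31.49):
  B = 138.5·ln(31.49 − 10) − 305.0 = 138.5·ln 21.49 − 305.0 = 138.5·3.0676 − 305.0 = 119.861.
Gain = 119.861 / 79.177 = 1.5138 → 1.514.

1.514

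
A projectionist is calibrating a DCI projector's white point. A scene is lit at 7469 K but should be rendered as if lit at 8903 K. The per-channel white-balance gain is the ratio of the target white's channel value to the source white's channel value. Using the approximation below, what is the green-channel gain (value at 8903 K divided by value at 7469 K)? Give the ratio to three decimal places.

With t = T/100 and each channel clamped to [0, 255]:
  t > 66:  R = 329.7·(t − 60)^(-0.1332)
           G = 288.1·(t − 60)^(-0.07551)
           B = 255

At 7469 K (t = 74.69):
  G = 288.1·(74.69 − 60)^(-0.07551) = 288.1·14.69^(-0.07551) = 288.1·0.81635 = 235.191.
At 8903 K (t = 89.03):
  G = 288.1·(89.03 − 60)^(-0.07551) = 288.1·29.03^(-0.07551) = 288.1·0.77543 = 223.400.
Gain = 223.400 / 235.191 = 0.9499 → 0.950.

0.950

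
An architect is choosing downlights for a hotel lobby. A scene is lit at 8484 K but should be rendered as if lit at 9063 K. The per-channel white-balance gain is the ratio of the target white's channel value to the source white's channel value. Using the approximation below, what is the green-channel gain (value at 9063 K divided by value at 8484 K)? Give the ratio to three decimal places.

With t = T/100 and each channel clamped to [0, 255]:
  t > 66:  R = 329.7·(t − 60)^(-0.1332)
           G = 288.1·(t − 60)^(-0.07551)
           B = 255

At 8484 K (t = 84.84):
  G = 288.1·(84.84 − 60)^(-0.07551) = 288.1·24.84^(-0.07551) = 288.1·0.78461 = 226.045.
At 9063 K (t = 90.63):
  G = 288.1·(90.63 − 60)^(-0.07551) = 288.1·30.63^(-0.07551) = 288.1·0.77229 = 222.497.
Gain = 222.497 / 226.045 = 0.9843 → 0.984.

0.984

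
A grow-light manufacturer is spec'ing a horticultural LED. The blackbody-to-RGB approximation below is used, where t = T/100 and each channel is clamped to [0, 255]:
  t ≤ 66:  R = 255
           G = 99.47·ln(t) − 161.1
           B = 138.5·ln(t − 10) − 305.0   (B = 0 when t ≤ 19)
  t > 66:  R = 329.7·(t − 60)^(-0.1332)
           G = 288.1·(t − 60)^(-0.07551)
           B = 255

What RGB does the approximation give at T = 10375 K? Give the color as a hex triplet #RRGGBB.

#C7D9FF

t = 10375/100 = 103.75; the t > 66 branch applies.
R = 329.7·(103.75 − 60)^(-0.1332) = 329.7·43.75^(-0.1332) = 329.7·0.60454 = 199.315.
G = 288.1·(103.75 − 60)^(-0.07551) = 288.1·43.75^(-0.07551) = 288.1·0.75178 = 216.587.
B = 255 by definition for t > 66.
Rounded: (199, 217, 255).
In hex: #C7D9FF.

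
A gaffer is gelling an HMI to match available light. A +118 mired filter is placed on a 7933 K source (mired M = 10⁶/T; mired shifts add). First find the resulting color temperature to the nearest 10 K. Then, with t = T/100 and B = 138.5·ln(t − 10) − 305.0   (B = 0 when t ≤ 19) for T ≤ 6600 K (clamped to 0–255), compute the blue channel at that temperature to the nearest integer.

171

M_in = 10⁶/7933 = 126.06; M_out = 126.06 + (+118) = 244.06.
T_out = 10⁶/244.06 = 4097.4 K → 4100 K; t = 41.
B = 138.5·ln(41 − 10) − 305.0 = 138.5·ln 31 − 305.0 = 138.5·3.4340 − 305.0 = 170.607.
Rounded: 171.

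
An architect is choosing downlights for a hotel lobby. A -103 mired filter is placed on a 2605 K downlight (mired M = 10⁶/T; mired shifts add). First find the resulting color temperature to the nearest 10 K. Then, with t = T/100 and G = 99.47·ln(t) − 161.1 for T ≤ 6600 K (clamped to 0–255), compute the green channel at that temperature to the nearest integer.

194

M_in = 10⁶/2605 = 383.88; M_out = 383.88 + (-103) = 280.88.
T_out = 10⁶/280.88 = 3560.3 K → 3560 K; t = 35.6.
G = 99.47·ln 35.6 − 161.1 = 99.47·3.5723 − 161.1 = 194.241.
Rounded: 194.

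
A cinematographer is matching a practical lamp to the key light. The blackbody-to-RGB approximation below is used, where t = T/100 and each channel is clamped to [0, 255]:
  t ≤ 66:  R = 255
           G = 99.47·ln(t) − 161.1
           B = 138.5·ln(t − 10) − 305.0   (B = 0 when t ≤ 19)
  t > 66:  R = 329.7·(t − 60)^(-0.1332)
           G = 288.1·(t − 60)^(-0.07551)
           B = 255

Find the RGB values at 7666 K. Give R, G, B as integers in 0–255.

t = 7666/100 = 76.66; the t > 66 branch applies.
R = 329.7·(76.66 − 60)^(-0.1332) = 329.7·16.66^(-0.1332) = 329.7·0.68750 = 226.669.
G = 288.1·(76.66 − 60)^(-0.07551) = 288.1·16.66^(-0.07551) = 288.1·0.80863 = 232.967.
B = 255 by definition for t > 66.
Rounded: (227, 233, 255).

R=227, G=233, B=255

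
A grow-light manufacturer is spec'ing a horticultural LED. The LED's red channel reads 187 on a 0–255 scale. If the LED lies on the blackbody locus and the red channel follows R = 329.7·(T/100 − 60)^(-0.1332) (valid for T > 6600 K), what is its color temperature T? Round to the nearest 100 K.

13100 K

(t − 60)^(-0.1332) = 187/329.7 = 0.56718.
t − 60 = 0.56718^(1/-0.1332) = 0.56718^(-7.508) = 70.620, so t = 130.620.
T = 100·t = 13062 K → 13100 K to the nearest 100 K.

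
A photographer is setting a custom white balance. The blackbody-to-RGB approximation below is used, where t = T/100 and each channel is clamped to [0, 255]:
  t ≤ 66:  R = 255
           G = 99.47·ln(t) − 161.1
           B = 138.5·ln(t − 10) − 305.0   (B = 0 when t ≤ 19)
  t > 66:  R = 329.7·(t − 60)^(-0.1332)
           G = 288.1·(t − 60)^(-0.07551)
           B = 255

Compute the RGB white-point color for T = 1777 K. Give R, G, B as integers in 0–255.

R=255, G=125, B=0

t = 1777/100 = 17.77; the t ≤ 66 branch applies.
R = 255 by definition for t ≤ 66.
G = 99.47·ln 17.77 − 161.1 = 99.47·2.8775 − 161.1 = 125.126.
t = 17.77 ≤ 19, so B = 0.
Rounded: (255, 125, 0).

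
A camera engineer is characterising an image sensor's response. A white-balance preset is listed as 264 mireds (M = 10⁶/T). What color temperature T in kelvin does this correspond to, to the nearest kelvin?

3788 K

T = 10⁶ / 264 = 3787.88 K → 3788 K.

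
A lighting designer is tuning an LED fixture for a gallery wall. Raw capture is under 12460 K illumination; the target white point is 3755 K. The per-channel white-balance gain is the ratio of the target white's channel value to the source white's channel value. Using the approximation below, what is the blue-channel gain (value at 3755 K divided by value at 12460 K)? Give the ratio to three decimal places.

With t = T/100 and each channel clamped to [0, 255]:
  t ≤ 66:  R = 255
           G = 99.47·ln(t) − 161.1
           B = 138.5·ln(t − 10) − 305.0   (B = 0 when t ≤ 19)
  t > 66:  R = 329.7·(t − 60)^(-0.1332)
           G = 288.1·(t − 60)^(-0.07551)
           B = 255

At 12460 K (t = 124.6):
  B = 255 by definition for t > 66.
At 3755 K (t = 37.55):
  B = 138.5·ln(37.55 − 10) − 305.0 = 138.5·ln 27.55 − 305.0 = 138.5·3.3160 − 305.0 = 154.266.
Gain = 154.266 / 255.000 = 0.6050 → 0.605.

0.605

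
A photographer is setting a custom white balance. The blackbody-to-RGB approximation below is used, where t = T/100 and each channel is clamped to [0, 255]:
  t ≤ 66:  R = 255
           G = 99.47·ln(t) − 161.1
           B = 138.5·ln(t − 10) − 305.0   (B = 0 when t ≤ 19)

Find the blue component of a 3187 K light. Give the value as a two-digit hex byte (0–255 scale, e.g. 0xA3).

0x7A

t = 3187/100 = 31.87; the t ≤ 66 branch applies.
B = 138.5·ln(31.87 − 10) − 305.0 = 138.5·ln 21.87 − 305.0 = 138.5·3.0851 − 305.0 = 122.289.
Rounded: 122; in hex, 0x7A.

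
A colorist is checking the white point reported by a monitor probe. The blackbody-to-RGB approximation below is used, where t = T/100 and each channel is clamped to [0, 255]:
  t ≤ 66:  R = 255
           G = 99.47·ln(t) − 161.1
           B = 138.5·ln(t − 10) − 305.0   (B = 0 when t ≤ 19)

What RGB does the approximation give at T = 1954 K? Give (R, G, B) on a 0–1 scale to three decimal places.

t = 1954/100 = 19.54; the t ≤ 66 branch applies.
R = 255 by definition for t ≤ 66.
G = 99.47·ln 19.54 − 161.1 = 99.47·2.9725 − 161.1 = 134.571.
B = 138.5·ln(19.54 − 10) − 305.0 = 138.5·ln 9.54 − 305.0 = 138.5·2.2555 − 305.0 = 7.386.
Dividing each by 255: (1.0000, 0.5277, 0.0290) → (1.000, 0.528, 0.029).

(1.000, 0.528, 0.029)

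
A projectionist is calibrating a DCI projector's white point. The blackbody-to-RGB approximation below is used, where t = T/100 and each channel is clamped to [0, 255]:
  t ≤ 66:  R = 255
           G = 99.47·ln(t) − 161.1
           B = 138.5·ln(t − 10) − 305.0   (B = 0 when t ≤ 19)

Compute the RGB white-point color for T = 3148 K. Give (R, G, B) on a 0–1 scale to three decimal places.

t = 3148/100 = 31.48; the t ≤ 66 branch applies.
R = 255 by definition for t ≤ 66.
G = 99.47·ln 31.48 − 161.1 = 99.47·3.4494 − 161.1 = 182.007.
B = 138.5·ln(31.48 − 10) − 305.0 = 138.5·ln 21.48 − 305.0 = 138.5·3.0671 − 305.0 = 119.796.
Dividing each by 255: (1.0000, 0.7138, 0.4698) → (1.000, 0.714, 0.470).

(1.000, 0.714, 0.470)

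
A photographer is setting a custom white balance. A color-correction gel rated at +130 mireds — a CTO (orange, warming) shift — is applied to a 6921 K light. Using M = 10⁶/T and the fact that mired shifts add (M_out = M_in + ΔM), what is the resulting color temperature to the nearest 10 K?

M_in = 10⁶/6921 = 144.49 mireds.
M_out = 144.49 + (+130) = 274.49 mireds.
T_out = 10⁶/274.49 = 3643.1 K → 3640 K.

3640 K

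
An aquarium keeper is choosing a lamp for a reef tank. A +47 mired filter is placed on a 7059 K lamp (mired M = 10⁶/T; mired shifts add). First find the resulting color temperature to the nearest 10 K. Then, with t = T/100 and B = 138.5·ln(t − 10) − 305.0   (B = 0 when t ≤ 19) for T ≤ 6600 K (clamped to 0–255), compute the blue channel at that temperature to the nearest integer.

M_in = 10⁶/7059 = 141.66; M_out = 141.66 + (+47) = 188.66.
T_out = 10⁶/188.66 = 5300.5 K → 5300 K; t = 53.
B = 138.5·ln(53 − 10) − 305.0 = 138.5·ln 43 − 305.0 = 138.5·3.7612 − 305.0 = 215.926.
Rounded: 216.

216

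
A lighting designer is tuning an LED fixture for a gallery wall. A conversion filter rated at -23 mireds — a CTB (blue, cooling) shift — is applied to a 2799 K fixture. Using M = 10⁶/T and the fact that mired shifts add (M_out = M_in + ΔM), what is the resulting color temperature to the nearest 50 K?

3000 K

M_in = 10⁶/2799 = 357.27 mireds.
M_out = 357.27 + (-23) = 334.27 mireds.
T_out = 10⁶/334.27 = 2991.6 K → 3000 K.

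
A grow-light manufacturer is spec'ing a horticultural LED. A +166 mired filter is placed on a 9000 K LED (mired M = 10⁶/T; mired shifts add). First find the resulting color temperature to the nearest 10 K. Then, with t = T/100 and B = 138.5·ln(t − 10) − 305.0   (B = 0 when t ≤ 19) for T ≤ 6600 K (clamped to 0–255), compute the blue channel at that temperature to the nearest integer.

147

M_in = 10⁶/9000 = 111.11; M_out = 111.11 + (+166) = 277.11.
T_out = 10⁶/277.11 = 3608.7 K → 3610 K; t = 36.1.
B = 138.5·ln(36.1 − 10) − 305.0 = 138.5·ln 26.1 − 305.0 = 138.5·3.2619 − 305.0 = 146.778.
Rounded: 147.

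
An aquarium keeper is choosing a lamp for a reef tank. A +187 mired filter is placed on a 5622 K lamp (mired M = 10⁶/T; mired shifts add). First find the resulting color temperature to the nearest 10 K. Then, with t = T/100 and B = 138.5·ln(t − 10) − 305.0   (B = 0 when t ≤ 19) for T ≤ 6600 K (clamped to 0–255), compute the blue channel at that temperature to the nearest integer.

91

M_in = 10⁶/5622 = 177.87; M_out = 177.87 + (+187) = 364.87.
T_out = 10⁶/364.87 = 2740.7 K → 2740 K; t = 27.4.
B = 138.5·ln(27.4 − 10) − 305.0 = 138.5·ln 17.4 − 305.0 = 138.5·2.8565 − 305.0 = 90.621.
Rounded: 91.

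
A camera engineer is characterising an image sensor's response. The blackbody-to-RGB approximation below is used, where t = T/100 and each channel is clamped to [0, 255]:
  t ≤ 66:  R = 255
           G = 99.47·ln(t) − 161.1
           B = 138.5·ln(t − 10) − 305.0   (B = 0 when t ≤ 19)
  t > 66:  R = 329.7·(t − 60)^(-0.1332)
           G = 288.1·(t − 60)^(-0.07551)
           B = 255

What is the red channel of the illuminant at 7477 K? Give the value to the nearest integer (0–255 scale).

t = 7477/100 = 74.77; the t > 66 branch applies.
R = 329.7·(74.77 − 60)^(-0.1332) = 329.7·14.77^(-0.1332) = 329.7·0.69862 = 230.334.
Rounded: 230.

230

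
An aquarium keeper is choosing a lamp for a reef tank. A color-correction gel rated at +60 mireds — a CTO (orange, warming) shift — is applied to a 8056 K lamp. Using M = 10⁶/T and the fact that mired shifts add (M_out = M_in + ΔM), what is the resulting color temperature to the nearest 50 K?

5450 K

M_in = 10⁶/8056 = 124.13 mireds.
M_out = 124.13 + (+60) = 184.13 mireds.
T_out = 10⁶/184.13 = 5430.9 K → 5450 K.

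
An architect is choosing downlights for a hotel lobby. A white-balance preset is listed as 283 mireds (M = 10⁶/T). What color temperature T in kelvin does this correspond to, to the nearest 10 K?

3530 K

T = 10⁶ / 283 = 3533.57 K → 3530 K.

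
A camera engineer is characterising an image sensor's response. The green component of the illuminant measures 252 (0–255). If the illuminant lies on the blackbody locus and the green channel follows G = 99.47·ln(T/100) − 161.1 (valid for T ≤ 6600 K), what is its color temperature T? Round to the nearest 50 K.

ln t = (252 + 161.1) / 99.47 = 4.1530.
t = e^4.1530 = 63.625.
T = 100·t = 6363 K → 6350 K to the nearest 50 K.

6350 K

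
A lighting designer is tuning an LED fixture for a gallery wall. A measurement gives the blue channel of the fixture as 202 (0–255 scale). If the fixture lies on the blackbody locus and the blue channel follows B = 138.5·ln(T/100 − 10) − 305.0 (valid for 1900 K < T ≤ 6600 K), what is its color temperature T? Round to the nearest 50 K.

4900 K

ln(t − 10) = (202 + 305.0) / 138.5 = 3.6606.
t − 10 = e^3.6606 = 38.887, so t = 48.887.
T = 100·t = 4889 K → 4900 K to the nearest 50 K.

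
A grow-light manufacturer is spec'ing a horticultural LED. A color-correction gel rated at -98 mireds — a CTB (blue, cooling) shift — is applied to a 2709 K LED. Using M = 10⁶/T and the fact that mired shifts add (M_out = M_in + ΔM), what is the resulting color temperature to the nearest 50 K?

3700 K

M_in = 10⁶/2709 = 369.14 mireds.
M_out = 369.14 + (-98) = 271.14 mireds.
T_out = 10⁶/271.14 = 3688.1 K → 3700 K.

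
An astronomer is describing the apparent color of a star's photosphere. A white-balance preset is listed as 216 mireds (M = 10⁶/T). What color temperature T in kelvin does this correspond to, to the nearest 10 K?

4630 K

T = 10⁶ / 216 = 4629.63 K → 4630 K.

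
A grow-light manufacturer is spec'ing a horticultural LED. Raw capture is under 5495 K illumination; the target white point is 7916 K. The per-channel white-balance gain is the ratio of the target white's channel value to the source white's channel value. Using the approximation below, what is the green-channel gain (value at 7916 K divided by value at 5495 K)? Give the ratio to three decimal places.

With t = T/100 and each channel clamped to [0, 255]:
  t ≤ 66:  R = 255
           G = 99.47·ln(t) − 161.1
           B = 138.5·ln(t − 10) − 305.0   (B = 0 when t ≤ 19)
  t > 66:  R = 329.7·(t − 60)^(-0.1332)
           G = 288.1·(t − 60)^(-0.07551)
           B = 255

0.971

At 5495 K (t = 54.95):
  G = 99.47·ln 54.95 − 161.1 = 99.47·4.0064 − 161.1 = 237.419.
At 7916 K (t = 79.16):
  G = 288.1·(79.16 − 60)^(-0.07551) = 288.1·19.16^(-0.07551) = 288.1·0.80014 = 230.521.
Gain = 230.521 / 237.419 = 0.9709 → 0.971.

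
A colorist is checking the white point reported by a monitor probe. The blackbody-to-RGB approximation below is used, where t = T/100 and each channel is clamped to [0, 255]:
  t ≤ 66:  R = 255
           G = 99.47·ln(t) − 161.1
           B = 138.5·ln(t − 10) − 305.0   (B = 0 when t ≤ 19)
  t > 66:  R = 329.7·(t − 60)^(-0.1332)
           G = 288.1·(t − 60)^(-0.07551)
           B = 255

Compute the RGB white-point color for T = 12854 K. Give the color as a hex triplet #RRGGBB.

#BCD1FF

t = 12854/100 = 128.54; the t > 66 branch applies.
R = 329.7·(128.54 − 60)^(-0.1332) = 329.7·68.54^(-0.1332) = 329.7·0.56945 = 187.746.
G = 288.1·(128.54 − 60)^(-0.07551) = 288.1·68.54^(-0.07551) = 288.1·0.72672 = 209.368.
B = 255 by definition for t > 66.
Rounded: (188, 209, 255).
In hex: #BCD1FF.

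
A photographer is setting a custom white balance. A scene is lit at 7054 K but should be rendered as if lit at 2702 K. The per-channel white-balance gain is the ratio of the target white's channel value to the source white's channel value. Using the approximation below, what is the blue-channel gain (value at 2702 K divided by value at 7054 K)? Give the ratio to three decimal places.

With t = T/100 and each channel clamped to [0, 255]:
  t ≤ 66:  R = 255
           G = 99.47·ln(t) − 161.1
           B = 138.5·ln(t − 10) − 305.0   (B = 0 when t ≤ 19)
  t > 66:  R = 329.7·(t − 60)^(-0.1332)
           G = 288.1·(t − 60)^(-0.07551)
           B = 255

0.343

At 7054 K (t = 70.54):
  B = 255 by definition for t > 66.
At 2702 K (t = 27.02):
  B = 138.5·ln(27.02 − 10) − 305.0 = 138.5·ln 17.02 − 305.0 = 138.5·2.8344 − 305.0 = 87.563.
Gain = 87.563 / 255.000 = 0.3434 → 0.343.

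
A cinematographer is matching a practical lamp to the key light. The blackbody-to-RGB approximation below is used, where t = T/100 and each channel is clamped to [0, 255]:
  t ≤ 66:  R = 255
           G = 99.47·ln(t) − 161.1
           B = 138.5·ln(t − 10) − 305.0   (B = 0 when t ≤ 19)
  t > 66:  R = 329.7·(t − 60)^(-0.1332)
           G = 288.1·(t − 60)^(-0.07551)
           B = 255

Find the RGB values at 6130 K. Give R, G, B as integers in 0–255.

R=255, G=248, B=240

t = 6130/100 = 61.3; the t ≤ 66 branch applies.
R = 255 by definition for t ≤ 66.
G = 99.47·ln 61.3 − 161.1 = 99.47·4.1158 − 161.1 = 248.297.
B = 138.5·ln(61.3 − 10) − 305.0 = 138.5·ln 51.3 − 305.0 = 138.5·3.9377 − 305.0 = 240.370.
Rounded: (255, 248, 240).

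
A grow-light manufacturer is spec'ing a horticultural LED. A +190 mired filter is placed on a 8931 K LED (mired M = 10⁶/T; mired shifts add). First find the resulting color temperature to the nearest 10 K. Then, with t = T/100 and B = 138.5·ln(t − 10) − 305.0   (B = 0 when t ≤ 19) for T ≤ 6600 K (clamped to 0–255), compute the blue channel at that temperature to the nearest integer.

M_in = 10⁶/8931 = 111.97; M_out = 111.97 + (+190) = 301.97.
T_out = 10⁶/301.97 = 3311.6 K → 3310 K; t = 33.1.
B = 138.5·ln(33.1 − 10) − 305.0 = 138.5·ln 23.1 − 305.0 = 138.5·3.1398 − 305.0 = 129.867.
Rounded: 130.

130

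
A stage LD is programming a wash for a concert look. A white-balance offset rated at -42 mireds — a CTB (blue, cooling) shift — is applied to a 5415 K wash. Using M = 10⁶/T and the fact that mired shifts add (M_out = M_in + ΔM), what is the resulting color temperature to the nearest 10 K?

M_in = 10⁶/5415 = 184.67 mireds.
M_out = 184.67 + (-42) = 142.67 mireds.
T_out = 10⁶/142.67 = 7009.1 K → 7010 K.

7010 K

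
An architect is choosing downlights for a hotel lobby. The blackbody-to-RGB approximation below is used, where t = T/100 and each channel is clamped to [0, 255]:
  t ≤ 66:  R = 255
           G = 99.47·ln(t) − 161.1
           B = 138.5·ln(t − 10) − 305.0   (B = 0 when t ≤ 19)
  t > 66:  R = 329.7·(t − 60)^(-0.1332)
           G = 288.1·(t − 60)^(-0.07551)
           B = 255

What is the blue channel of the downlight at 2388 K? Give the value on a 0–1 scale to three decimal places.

t = 2388/100 = 23.88; the t ≤ 66 branch applies.
B = 138.5·ln(23.88 − 10) − 305.0 = 138.5·ln 13.88 − 305.0 = 138.5·2.6304 − 305.0 = 59.317.
On a 0–1 scale: 59.317/255 = 0.2326 → 0.233.

0.233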